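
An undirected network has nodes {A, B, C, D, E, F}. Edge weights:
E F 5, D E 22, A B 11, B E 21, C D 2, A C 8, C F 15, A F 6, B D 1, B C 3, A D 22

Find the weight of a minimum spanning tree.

22

Grow the tree from C using Prim:
Step 1: frontier [C D 2, B C 3, A C 8, C F 15] → take C D (2); add D.
Step 2: frontier [B C 3, A C 8, C F 15, B D 1, A D 22, D E 22] → take B D (1); add B.
Step 3: frontier [A B 11, B E 21, A C 8, C F 15, A D 22, D E 22] → take A C (8); add A.
Step 4: frontier [A F 6, B E 21, C F 15, D E 22] → take A F (6); add F.
Step 5: frontier [B E 21, D E 22, E F 5] → take E F (5); add E.
MST edges: C D, B D, A C, A F, E F; total weight 2+1+8+6+5 = 22.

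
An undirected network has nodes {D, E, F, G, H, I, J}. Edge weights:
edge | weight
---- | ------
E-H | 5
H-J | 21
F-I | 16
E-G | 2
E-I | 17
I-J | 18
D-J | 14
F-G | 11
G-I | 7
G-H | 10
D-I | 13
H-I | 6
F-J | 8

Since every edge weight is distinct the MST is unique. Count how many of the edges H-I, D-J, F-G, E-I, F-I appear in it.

Kruskal: consider edges lightest-first.
E-G (2): add — endpoints in different components.
E-H (5): add — endpoints in different components.
H-I (6): add — endpoints in different components.
G-I (7): skip — G and I already connected.
F-J (8): add — endpoints in different components.
G-H (10): skip — G and H already connected.
F-G (11): add — endpoints in different components.
D-I (13): add — endpoints in different components.
MST edge set: {E-G, E-H, H-I, F-J, F-G, D-I}.
Of the listed edges, {H-I, F-G} are in the MST → 2.

2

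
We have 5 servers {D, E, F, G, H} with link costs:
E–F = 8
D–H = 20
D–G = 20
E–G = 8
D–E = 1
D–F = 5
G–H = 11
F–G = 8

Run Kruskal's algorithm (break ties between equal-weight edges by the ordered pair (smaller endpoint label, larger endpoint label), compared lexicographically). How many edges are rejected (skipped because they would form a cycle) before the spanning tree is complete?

Sort edges by weight, then run Kruskal:
D–E (1): add — endpoints in different components.
D–F (5): add — endpoints in different components.
E–F (8): skip — E and F already connected.
E–G (8): add — endpoints in different components.
F–G (8): skip — F and G already connected.
G–H (11): add — endpoints in different components.
Edges rejected before the tree was complete: 2.

2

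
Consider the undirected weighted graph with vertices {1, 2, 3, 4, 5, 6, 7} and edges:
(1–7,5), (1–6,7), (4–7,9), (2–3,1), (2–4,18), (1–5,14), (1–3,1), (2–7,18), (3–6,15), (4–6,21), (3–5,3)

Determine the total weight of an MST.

26

Kruskal's algorithm — process edges by increasing weight (ties by edge label):
1–3 (1): add. Components now {1,3} {2} {4} {5} {6} {7}
2–3 (1): add. Components now {1,2,3} {4} {5} {6} {7}
3–5 (3): add. Components now {1,2,3,5} {4} {6} {7}
1–7 (5): add. Components now {1,2,3,5,7} {4} {6}
1–6 (7): add. Components now {1,2,3,5,6,7} {4}
4–7 (9): add. Components now {1,2,3,4,5,6,7}
MST edges: 1–3, 2–3, 3–5, 1–7, 1–6, 4–7; total weight 1+1+3+5+7+9 = 26.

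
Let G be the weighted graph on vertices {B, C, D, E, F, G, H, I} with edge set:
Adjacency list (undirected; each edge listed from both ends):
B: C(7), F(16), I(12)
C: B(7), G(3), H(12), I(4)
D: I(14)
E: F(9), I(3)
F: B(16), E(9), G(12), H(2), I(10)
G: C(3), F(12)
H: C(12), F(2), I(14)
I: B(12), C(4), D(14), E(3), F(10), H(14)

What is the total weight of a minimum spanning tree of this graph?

42

Kruskal: consider edges lightest-first.
F H (2): add — endpoints in different components.
C G (3): add — endpoints in different components.
E I (3): add — endpoints in different components.
C I (4): add — endpoints in different components.
B C (7): add — endpoints in different components.
E F (9): add — endpoints in different components.
F I (10): skip — F and I already connected.
B I (12): skip — B and I already connected.
C H (12): skip — C and H already connected.
F G (12): skip — F and G already connected.
D I (14): add — endpoints in different components.
MST edges: F H, C G, E I, C I, B C, E F, D I; total weight 2+3+3+4+7+9+14 = 42.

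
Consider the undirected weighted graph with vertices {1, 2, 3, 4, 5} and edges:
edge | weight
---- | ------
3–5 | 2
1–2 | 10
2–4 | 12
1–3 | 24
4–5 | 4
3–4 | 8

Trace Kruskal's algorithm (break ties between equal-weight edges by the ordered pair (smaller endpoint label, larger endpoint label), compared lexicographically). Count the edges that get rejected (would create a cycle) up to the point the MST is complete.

1

Kruskal: consider edges lightest-first.
3–5 (2): add. Components now {1} {2} {3,5} {4}
4–5 (4): add. Components now {1} {2} {3,4,5}
3–4 (8): skip — 3 and 4 already connected.
1–2 (10): add. Components now {1,2} {3,4,5}
2–4 (12): add. Components now {1,2,3,4,5}
Edges rejected before the tree was complete: 1.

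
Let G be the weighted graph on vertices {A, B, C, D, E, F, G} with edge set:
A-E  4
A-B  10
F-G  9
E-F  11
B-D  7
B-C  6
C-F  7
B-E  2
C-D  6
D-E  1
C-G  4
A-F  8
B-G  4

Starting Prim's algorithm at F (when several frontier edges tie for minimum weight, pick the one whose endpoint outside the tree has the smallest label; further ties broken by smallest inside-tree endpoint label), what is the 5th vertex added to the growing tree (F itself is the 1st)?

E

Prim's algorithm from F:
Step 1: cheapest edge leaving the tree is C-F (7); add C.
Step 2: cheapest edge leaving the tree is C-G (4); add G.
Step 3: cheapest edge leaving the tree is B-G (4); add B.
Step 4: cheapest edge leaving the tree is B-E (2); add E.
Step 5: cheapest edge leaving the tree is D-E (1); add D.
Step 6: cheapest edge leaving the tree is A-E (4); add A.
Vertex order: F, C, G, B, E, D, A. The 5th vertex is E.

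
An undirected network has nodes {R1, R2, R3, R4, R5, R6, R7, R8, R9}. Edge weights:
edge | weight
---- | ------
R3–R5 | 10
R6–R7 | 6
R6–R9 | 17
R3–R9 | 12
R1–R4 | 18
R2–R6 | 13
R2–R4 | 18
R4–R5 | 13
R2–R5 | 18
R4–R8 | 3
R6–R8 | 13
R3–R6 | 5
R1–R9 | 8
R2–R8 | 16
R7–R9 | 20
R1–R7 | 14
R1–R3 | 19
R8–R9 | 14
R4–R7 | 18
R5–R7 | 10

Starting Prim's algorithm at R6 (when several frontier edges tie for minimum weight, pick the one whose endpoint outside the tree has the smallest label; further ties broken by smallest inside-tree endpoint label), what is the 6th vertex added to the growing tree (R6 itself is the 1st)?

R1

Prim, starting at R6.
Step 1: cheapest edge leaving the tree is R3–R6 (5); add R3.
Step 2: cheapest edge leaving the tree is R6–R7 (6); add R7.
Step 3: cheapest edge leaving the tree is R3–R5 (10); add R5.
Step 4: cheapest edge leaving the tree is R3–R9 (12); add R9.
Step 5: cheapest edge leaving the tree is R1–R9 (8); add R1.
Step 6: cheapest edge leaving the tree is R2–R6 (13); add R2.
Step 7: cheapest edge leaving the tree is R4–R5 (13); add R4.
Step 8: cheapest edge leaving the tree is R4–R8 (3); add R8.
Vertex order: R6, R3, R7, R5, R9, R1, R2, R4, R8. The 6th vertex is R1.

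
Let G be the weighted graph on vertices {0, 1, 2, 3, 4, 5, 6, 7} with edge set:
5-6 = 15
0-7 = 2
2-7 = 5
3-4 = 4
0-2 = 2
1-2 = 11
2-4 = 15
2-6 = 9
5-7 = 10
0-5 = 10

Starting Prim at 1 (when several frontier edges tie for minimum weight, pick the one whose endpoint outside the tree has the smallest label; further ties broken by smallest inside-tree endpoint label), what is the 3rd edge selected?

0-7

Prim's algorithm from 1:
Step 1: cheapest edge leaving the tree is 1-2 (11); add 2.
Step 2: cheapest edge leaving the tree is 0-2 (2); add 0.
Step 3: cheapest edge leaving the tree is 0-7 (2); add 7.
Step 4: cheapest edge leaving the tree is 2-6 (9); add 6.
Step 5: cheapest edge leaving the tree is 0-5 (10); add 5.
Step 6: cheapest edge leaving the tree is 2-4 (15); add 4.
Step 7: cheapest edge leaving the tree is 3-4 (4); add 3.
The 3rd edge added is 0-7.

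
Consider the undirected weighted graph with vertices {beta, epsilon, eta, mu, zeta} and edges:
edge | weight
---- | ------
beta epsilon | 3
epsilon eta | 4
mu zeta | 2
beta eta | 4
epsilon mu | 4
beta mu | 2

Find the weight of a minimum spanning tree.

11

Prim's algorithm from epsilon:
Step 1: frontier [beta epsilon 3, epsilon eta 4, epsilon mu 4] → take beta epsilon (3); add beta.
Step 2: frontier [beta mu 2, beta eta 4, epsilon eta 4, epsilon mu 4] → take beta mu (2); add mu.
Step 3: frontier [beta eta 4, epsilon eta 4, mu zeta 2] → take mu zeta (2); add zeta.
Step 4: frontier [beta eta 4, epsilon eta 4] → take beta eta (4); add eta.
MST edges: beta epsilon, beta mu, mu zeta, beta eta; total weight 3+2+2+4 = 11.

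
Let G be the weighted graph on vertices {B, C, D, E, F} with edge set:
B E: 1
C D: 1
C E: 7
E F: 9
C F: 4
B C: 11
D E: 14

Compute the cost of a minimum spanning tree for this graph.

13

Kruskal: consider edges lightest-first.
B E (1): add. Components now {B,E} {C} {D} {F}
C D (1): add. Components now {B,E} {C,D} {F}
C F (4): add. Components now {B,E} {C,D,F}
C E (7): add. Components now {B,C,D,E,F}
MST edges: B E, C D, C F, C E; total weight 1+1+4+7 = 13.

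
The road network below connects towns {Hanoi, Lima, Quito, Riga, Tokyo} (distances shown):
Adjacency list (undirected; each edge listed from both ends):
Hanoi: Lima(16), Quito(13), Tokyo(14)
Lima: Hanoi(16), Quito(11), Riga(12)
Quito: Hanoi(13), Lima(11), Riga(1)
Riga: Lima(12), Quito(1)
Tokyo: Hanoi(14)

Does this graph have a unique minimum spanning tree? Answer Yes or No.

Yes

Kruskal: consider edges lightest-first.
Quito–Riga (1): add. Components now {Quito,Riga} {Tokyo} {Hanoi} {Lima}
Lima–Quito (11): add. Components now {Lima,Quito,Riga} {Tokyo} {Hanoi}
Lima–Riga (12): skip — Riga and Lima already connected.
Hanoi–Quito (13): add. Components now {Hanoi,Lima,Quito,Riga} {Tokyo}
Hanoi–Tokyo (14): add. Components now {Hanoi,Lima,Quito,Riga,Tokyo}
Every non-tree edge has weight strictly greater than the heaviest edge on the tree path between its endpoints, so the MST is unique.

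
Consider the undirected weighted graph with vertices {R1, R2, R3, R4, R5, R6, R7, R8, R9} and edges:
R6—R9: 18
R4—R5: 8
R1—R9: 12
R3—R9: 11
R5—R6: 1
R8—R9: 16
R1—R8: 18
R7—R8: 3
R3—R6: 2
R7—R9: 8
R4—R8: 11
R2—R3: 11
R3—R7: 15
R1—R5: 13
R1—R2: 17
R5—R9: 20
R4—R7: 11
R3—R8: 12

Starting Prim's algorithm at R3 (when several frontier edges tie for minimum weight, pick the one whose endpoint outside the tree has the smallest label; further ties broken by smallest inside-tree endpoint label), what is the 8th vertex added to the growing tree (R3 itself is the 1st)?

Grow the tree from R3 using Prim:
Step 1: cheapest edge leaving the tree is R3—R6 (2); add R6.
Step 2: cheapest edge leaving the tree is R5—R6 (1); add R5.
Step 3: cheapest edge leaving the tree is R4—R5 (8); add R4.
Step 4: cheapest edge leaving the tree is R2—R3 (11); add R2.
Step 5: cheapest edge leaving the tree is R4—R7 (11); add R7.
Step 6: cheapest edge leaving the tree is R7—R8 (3); add R8.
Step 7: cheapest edge leaving the tree is R7—R9 (8); add R9.
Step 8: cheapest edge leaving the tree is R1—R9 (12); add R1.
Vertex order: R3, R6, R5, R4, R2, R7, R8, R9, R1. The 8th vertex is R9.

R9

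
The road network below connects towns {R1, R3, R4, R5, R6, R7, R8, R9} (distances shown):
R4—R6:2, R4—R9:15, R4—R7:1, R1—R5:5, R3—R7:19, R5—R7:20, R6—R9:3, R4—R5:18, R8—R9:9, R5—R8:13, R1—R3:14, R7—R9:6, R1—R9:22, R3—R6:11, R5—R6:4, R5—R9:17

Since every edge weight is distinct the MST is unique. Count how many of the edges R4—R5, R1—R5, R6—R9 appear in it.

Kruskal: consider edges lightest-first.
R4—R7 (1): add — endpoints in different components.
R4—R6 (2): add — endpoints in different components.
R6—R9 (3): add — endpoints in different components.
R5—R6 (4): add — endpoints in different components.
R1—R5 (5): add — endpoints in different components.
R7—R9 (6): skip — R7 and R9 already connected.
R8—R9 (9): add — endpoints in different components.
R3—R6 (11): add — endpoints in different components.
MST edge set: {R4—R7, R4—R6, R6—R9, R5—R6, R1—R5, R8—R9, R3—R6}.
Of the listed edges, {R1—R5, R6—R9} are in the MST → 2.

2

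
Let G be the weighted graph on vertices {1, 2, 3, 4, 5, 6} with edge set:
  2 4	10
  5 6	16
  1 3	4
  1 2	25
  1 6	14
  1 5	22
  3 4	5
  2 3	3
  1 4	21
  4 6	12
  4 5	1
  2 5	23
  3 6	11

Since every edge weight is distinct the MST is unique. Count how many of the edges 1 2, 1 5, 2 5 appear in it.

0

Sort edges by weight, then run Kruskal:
4 5 (1): add — endpoints in different components.
2 3 (3): add — endpoints in different components.
1 3 (4): add — endpoints in different components.
3 4 (5): add — endpoints in different components.
2 4 (10): skip — 2 and 4 already connected.
3 6 (11): add — endpoints in different components.
MST edge set: {4 5, 2 3, 1 3, 3 4, 3 6}.
Of the listed edges, {} are in the MST → 0.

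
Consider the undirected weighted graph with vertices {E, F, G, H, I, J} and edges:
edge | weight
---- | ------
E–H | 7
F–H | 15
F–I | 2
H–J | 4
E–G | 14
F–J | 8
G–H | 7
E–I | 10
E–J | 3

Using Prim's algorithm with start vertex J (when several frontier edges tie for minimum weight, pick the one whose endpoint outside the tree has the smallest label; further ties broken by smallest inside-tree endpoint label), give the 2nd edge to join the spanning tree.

Prim's algorithm from J:
Step 1: frontier [E–J 3, H–J 4, F–J 8] → take E–J (3); add E.
Step 2: frontier [E–H 7, E–I 10, E–G 14, H–J 4, F–J 8] → take H–J (4); add H.
Step 3: frontier [E–I 10, E–G 14, G–H 7, F–H 15, F–J 8] → take G–H (7); add G.
Step 4: frontier [E–I 10, F–H 15, F–J 8] → take F–J (8); add F.
Step 5: frontier [E–I 10, F–I 2] → take F–I (2); add I.
The 2nd edge added is H–J.

H-J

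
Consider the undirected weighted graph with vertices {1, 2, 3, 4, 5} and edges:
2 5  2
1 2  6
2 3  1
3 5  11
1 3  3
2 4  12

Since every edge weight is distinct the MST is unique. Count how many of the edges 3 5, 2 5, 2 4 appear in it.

2

Sort edges by weight, then run Kruskal:
2 3 (1): add — endpoints in different components.
2 5 (2): add — endpoints in different components.
1 3 (3): add — endpoints in different components.
1 2 (6): skip — 1 and 2 already connected.
3 5 (11): skip — 3 and 5 already connected.
2 4 (12): add — endpoints in different components.
MST edge set: {2 3, 2 5, 1 3, 2 4}.
Of the listed edges, {2 5, 2 4} are in the MST → 2.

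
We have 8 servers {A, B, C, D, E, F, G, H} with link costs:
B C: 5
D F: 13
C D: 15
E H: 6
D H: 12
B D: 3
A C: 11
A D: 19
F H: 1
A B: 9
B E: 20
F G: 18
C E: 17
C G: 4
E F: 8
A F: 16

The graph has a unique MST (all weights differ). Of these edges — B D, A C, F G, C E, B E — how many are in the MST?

Sort edges by weight, then run Kruskal:
F H (1): add — endpoints in different components.
B D (3): add — endpoints in different components.
C G (4): add — endpoints in different components.
B C (5): add — endpoints in different components.
E H (6): add — endpoints in different components.
E F (8): skip — E and F already connected.
A B (9): add — endpoints in different components.
A C (11): skip — A and C already connected.
D H (12): add — endpoints in different components.
MST edge set: {F H, B D, C G, B C, E H, A B, D H}.
Of the listed edges, {B D} are in the MST → 1.

1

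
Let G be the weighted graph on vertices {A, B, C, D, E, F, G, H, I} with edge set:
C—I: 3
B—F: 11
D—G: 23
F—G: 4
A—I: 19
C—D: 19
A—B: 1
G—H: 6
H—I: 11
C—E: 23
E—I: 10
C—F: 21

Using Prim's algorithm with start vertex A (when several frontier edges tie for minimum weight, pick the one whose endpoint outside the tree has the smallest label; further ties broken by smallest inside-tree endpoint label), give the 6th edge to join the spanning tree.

Prim, starting at A.
Step 1: cheapest edge leaving the tree is A—B (1); add B.
Step 2: cheapest edge leaving the tree is B—F (11); add F.
Step 3: cheapest edge leaving the tree is F—G (4); add G.
Step 4: cheapest edge leaving the tree is G—H (6); add H.
Step 5: cheapest edge leaving the tree is H—I (11); add I.
Step 6: cheapest edge leaving the tree is C—I (3); add C.
Step 7: cheapest edge leaving the tree is E—I (10); add E.
Step 8: cheapest edge leaving the tree is C—D (19); add D.
The 6th edge added is C—I.

C-I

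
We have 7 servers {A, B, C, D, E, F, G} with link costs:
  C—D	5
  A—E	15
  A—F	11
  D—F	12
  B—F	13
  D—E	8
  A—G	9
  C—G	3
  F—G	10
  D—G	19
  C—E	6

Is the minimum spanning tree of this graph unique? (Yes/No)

Sort edges by weight, then run Kruskal:
C—G (3): add. Components now {A} {B} {C,G} {D} {E} {F}
C—D (5): add. Components now {A} {B} {C,D,G} {E} {F}
C—E (6): add. Components now {A} {B} {C,D,E,G} {F}
D—E (8): skip — D and E already connected.
A—G (9): add. Components now {A,C,D,E,G} {B} {F}
F—G (10): add. Components now {A,C,D,E,F,G} {B}
A—F (11): skip — A and F already connected.
D—F (12): skip — D and F already connected.
B—F (13): add. Components now {A,B,C,D,E,F,G}
Every non-tree edge has weight strictly greater than the heaviest edge on the tree path between its endpoints, so the MST is unique.

Yes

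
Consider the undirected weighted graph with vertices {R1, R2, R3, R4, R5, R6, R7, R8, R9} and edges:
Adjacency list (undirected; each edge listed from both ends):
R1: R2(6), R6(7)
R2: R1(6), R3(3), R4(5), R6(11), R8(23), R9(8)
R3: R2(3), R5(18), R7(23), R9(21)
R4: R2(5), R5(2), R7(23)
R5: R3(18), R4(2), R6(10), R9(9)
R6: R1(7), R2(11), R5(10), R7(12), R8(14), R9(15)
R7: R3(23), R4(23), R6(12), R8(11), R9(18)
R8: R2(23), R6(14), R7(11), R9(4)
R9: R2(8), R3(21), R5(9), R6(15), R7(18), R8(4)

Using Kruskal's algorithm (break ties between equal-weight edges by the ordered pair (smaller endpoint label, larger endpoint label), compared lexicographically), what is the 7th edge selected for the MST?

Kruskal's algorithm — process edges by increasing weight (ties by edge label):
R4 R5 (2): add — endpoints in different components.
R2 R3 (3): add — endpoints in different components.
R8 R9 (4): add — endpoints in different components.
R2 R4 (5): add — endpoints in different components.
R1 R2 (6): add — endpoints in different components.
R1 R6 (7): add — endpoints in different components.
R2 R9 (8): add — endpoints in different components.
R5 R9 (9): skip — R9 and R5 already connected.
R5 R6 (10): skip — R6 and R5 already connected.
R2 R6 (11): skip — R6 and R2 already connected.
R7 R8 (11): add — endpoints in different components.
The 7th edge added is R2 R9.

R2-R9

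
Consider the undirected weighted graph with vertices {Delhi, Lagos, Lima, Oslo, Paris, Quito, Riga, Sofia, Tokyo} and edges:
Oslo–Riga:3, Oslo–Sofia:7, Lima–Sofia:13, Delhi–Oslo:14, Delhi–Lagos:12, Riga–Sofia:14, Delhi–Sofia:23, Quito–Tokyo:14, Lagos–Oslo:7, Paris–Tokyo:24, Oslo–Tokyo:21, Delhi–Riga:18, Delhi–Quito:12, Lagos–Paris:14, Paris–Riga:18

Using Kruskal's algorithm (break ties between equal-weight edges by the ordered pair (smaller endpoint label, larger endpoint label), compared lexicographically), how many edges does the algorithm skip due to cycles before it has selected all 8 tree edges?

1

Kruskal's algorithm — process edges by increasing weight (ties by edge label):
Oslo–Riga (3): add — endpoints in different components.
Lagos–Oslo (7): add — endpoints in different components.
Oslo–Sofia (7): add — endpoints in different components.
Delhi–Lagos (12): add — endpoints in different components.
Delhi–Quito (12): add — endpoints in different components.
Lima–Sofia (13): add — endpoints in different components.
Delhi–Oslo (14): skip — Oslo and Delhi already connected.
Lagos–Paris (14): add — endpoints in different components.
Quito–Tokyo (14): add — endpoints in different components.
Edges rejected before the tree was complete: 1.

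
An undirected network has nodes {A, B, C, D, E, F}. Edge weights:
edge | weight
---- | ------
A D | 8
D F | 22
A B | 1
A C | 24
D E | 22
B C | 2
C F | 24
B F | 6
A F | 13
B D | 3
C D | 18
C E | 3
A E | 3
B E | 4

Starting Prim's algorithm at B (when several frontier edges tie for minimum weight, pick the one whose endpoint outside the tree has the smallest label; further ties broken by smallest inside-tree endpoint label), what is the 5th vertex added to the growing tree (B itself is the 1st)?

E

Grow the tree from B using Prim:
Step 1: cheapest edge leaving the tree is A B (1); add A.
Step 2: cheapest edge leaving the tree is B C (2); add C.
Step 3: cheapest edge leaving the tree is B D (3); add D.
Step 4: cheapest edge leaving the tree is A E (3); add E.
Step 5: cheapest edge leaving the tree is B F (6); add F.
Vertex order: B, A, C, D, E, F. The 5th vertex is E.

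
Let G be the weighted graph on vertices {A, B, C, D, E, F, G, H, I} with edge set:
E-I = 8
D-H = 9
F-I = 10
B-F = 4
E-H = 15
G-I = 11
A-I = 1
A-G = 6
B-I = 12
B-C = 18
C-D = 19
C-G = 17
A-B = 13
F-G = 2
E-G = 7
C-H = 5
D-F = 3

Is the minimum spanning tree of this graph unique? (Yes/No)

Kruskal: consider edges lightest-first.
A-I (1): add — endpoints in different components.
F-G (2): add — endpoints in different components.
D-F (3): add — endpoints in different components.
B-F (4): add — endpoints in different components.
C-H (5): add — endpoints in different components.
A-G (6): add — endpoints in different components.
E-G (7): add — endpoints in different components.
E-I (8): skip — E and I already connected.
D-H (9): add — endpoints in different components.
Every non-tree edge has weight strictly greater than the heaviest edge on the tree path between its endpoints, so the MST is unique.

Yes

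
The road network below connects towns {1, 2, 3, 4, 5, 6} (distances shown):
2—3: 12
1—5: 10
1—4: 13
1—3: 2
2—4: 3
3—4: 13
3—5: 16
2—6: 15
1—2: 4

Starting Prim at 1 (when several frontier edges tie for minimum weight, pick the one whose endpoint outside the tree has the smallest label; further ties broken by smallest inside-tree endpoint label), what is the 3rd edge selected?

Prim's algorithm from 1:
Step 1: frontier [1—3 2, 1—2 4, 1—5 10, 1—4 13] → take 1—3 (2); add 3.
Step 2: frontier [1—2 4, 1—5 10, 1—4 13, 2—3 12, 3—4 13, 3—5 16] → take 1—2 (4); add 2.
Step 3: frontier [1—5 10, 1—4 13, 2—4 3, 2—6 15, 3—4 13, 3—5 16] → take 2—4 (3); add 4.
Step 4: frontier [1—5 10, 2—6 15, 3—5 16] → take 1—5 (10); add 5.
Step 5: frontier [2—6 15] → take 2—6 (15); add 6.
The 3rd edge added is 2—4.

2-4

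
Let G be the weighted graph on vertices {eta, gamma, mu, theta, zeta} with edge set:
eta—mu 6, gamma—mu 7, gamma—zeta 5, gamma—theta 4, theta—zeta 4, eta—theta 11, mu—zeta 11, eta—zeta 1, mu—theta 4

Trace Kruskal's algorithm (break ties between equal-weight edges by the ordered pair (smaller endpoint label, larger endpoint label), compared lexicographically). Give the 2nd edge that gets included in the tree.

Kruskal: consider edges lightest-first.
eta—zeta (1): add. Components now {eta,zeta} {mu} {theta} {gamma}
gamma—theta (4): add. Components now {eta,zeta} {mu} {gamma,theta}
mu—theta (4): add. Components now {eta,zeta} {gamma,mu,theta}
theta—zeta (4): add. Components now {eta,gamma,mu,theta,zeta}
The 2nd edge added is gamma—theta.

gamma-theta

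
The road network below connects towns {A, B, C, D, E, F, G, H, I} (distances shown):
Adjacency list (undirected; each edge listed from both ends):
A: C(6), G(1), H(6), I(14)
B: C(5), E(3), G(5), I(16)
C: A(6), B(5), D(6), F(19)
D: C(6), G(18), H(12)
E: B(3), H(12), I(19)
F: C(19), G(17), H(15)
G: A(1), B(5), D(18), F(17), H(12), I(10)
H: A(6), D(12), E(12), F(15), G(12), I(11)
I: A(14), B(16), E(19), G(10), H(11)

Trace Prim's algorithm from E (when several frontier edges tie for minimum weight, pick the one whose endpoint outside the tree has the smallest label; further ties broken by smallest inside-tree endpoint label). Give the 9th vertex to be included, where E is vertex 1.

Prim, starting at E.
Step 1: cheapest edge leaving the tree is B–E (3); add B.
Step 2: cheapest edge leaving the tree is B–C (5); add C.
Step 3: cheapest edge leaving the tree is B–G (5); add G.
Step 4: cheapest edge leaving the tree is A–G (1); add A.
Step 5: cheapest edge leaving the tree is C–D (6); add D.
Step 6: cheapest edge leaving the tree is A–H (6); add H.
Step 7: cheapest edge leaving the tree is G–I (10); add I.
Step 8: cheapest edge leaving the tree is F–H (15); add F.
Vertex order: E, B, C, G, A, D, H, I, F. The 9th vertex is F.

F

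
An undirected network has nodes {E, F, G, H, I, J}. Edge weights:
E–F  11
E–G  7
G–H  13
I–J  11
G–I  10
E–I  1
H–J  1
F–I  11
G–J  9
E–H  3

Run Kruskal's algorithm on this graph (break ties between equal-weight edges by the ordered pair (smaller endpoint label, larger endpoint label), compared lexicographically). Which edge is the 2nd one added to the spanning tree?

Sort edges by weight, then run Kruskal:
E–I (1): add. Components now {E,I} {F} {G} {H} {J}
H–J (1): add. Components now {E,I} {F} {G} {H,J}
E–H (3): add. Components now {E,H,I,J} {F} {G}
E–G (7): add. Components now {E,G,H,I,J} {F}
G–J (9): skip — G and J already connected.
G–I (10): skip — G and I already connected.
E–F (11): add. Components now {E,F,G,H,I,J}
The 2nd edge added is H–J.

H-J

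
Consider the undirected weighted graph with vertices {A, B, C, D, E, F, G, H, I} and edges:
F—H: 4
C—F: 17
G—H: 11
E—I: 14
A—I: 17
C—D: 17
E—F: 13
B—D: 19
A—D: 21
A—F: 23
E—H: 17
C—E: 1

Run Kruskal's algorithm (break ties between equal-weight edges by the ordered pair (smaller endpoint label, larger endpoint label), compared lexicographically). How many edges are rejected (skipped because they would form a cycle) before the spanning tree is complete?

2

Sort edges by weight, then run Kruskal:
C—E (1): add — endpoints in different components.
F—H (4): add — endpoints in different components.
G—H (11): add — endpoints in different components.
E—F (13): add — endpoints in different components.
E—I (14): add — endpoints in different components.
A—I (17): add — endpoints in different components.
C—D (17): add — endpoints in different components.
C—F (17): skip — C and F already connected.
E—H (17): skip — E and H already connected.
B—D (19): add — endpoints in different components.
Edges rejected before the tree was complete: 2.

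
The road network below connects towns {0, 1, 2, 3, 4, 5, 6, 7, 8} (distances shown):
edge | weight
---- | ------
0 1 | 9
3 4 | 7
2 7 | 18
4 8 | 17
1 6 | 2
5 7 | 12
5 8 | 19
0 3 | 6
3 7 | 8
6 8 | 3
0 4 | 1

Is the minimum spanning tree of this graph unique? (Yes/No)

Kruskal's algorithm — process edges by increasing weight (ties by edge label):
0 4 (1): add — endpoints in different components.
1 6 (2): add — endpoints in different components.
6 8 (3): add — endpoints in different components.
0 3 (6): add — endpoints in different components.
3 4 (7): skip — 3 and 4 already connected.
3 7 (8): add — endpoints in different components.
0 1 (9): add — endpoints in different components.
5 7 (12): add — endpoints in different components.
4 8 (17): skip — 4 and 8 already connected.
2 7 (18): add — endpoints in different components.
Every non-tree edge has weight strictly greater than the heaviest edge on the tree path between its endpoints, so the MST is unique.

Yes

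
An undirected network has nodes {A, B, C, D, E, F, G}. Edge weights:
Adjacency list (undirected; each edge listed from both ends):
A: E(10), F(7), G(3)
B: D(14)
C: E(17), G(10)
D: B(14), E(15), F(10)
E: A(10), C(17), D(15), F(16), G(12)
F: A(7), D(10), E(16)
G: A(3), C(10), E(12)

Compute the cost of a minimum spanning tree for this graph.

Kruskal: consider edges lightest-first.
A-G (3): add — endpoints in different components.
A-F (7): add — endpoints in different components.
A-E (10): add — endpoints in different components.
C-G (10): add — endpoints in different components.
D-F (10): add — endpoints in different components.
E-G (12): skip — E and G already connected.
B-D (14): add — endpoints in different components.
MST edges: A-G, A-F, A-E, C-G, D-F, B-D; total weight 3+7+10+10+10+14 = 54.

54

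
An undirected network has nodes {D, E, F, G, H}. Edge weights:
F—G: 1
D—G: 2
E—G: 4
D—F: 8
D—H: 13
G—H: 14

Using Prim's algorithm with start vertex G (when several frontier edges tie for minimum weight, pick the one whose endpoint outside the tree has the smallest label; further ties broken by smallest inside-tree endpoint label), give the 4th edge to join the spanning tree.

D-H

Prim's algorithm from G:
Step 1: frontier [F—G 1, D—G 2, E—G 4, G—H 14] → take F—G (1); add F.
Step 2: frontier [D—F 8, D—G 2, E—G 4, G—H 14] → take D—G (2); add D.
Step 3: frontier [D—H 13, E—G 4, G—H 14] → take E—G (4); add E.
Step 4: frontier [D—H 13, G—H 14] → take D—H (13); add H.
The 4th edge added is D—H.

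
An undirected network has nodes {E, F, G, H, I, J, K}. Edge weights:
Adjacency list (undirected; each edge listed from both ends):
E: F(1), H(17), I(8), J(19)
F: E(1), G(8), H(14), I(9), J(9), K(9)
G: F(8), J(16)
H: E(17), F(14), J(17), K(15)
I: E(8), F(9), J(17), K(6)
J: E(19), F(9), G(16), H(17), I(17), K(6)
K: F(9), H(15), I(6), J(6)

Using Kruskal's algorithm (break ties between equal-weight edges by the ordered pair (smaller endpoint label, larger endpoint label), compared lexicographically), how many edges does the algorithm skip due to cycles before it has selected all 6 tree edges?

3

Kruskal's algorithm — process edges by increasing weight (ties by edge label):
E—F (1): add — endpoints in different components.
I—K (6): add — endpoints in different components.
J—K (6): add — endpoints in different components.
E—I (8): add — endpoints in different components.
F—G (8): add — endpoints in different components.
F—I (9): skip — F and I already connected.
F—J (9): skip — F and J already connected.
F—K (9): skip — F and K already connected.
F—H (14): add — endpoints in different components.
Edges rejected before the tree was complete: 3.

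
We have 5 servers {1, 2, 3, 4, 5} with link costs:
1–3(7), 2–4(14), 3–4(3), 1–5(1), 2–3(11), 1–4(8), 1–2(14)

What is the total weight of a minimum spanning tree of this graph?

Prim's algorithm from 3:
Step 1: frontier [3–4 3, 1–3 7, 2–3 11] → take 3–4 (3); add 4.
Step 2: frontier [1–3 7, 2–3 11, 1–4 8, 2–4 14] → take 1–3 (7); add 1.
Step 3: frontier [1–5 1, 1–2 14, 2–3 11, 2–4 14] → take 1–5 (1); add 5.
Step 4: frontier [1–2 14, 2–3 11, 2–4 14] → take 2–3 (11); add 2.
MST edges: 3–4, 1–3, 1–5, 2–3; total weight 3+7+1+11 = 22.

22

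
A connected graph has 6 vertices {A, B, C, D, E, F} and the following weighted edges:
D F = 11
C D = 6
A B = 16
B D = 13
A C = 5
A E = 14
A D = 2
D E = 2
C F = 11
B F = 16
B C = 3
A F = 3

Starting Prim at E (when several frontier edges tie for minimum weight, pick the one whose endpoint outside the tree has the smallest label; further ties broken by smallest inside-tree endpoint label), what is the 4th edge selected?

Prim's algorithm from E:
Step 1: frontier [D E 2, A E 14] → take D E (2); add D.
Step 2: frontier [A D 2, C D 6, D F 11, B D 13, A E 14] → take A D (2); add A.
Step 3: frontier [A F 3, A C 5, A B 16, C D 6, D F 11, B D 13] → take A F (3); add F.
Step 4: frontier [A C 5, A B 16, C D 6, B D 13, C F 11, B F 16] → take A C (5); add C.
Step 5: frontier [A B 16, B C 3, B D 13, B F 16] → take B C (3); add B.
The 4th edge added is A C.

A-C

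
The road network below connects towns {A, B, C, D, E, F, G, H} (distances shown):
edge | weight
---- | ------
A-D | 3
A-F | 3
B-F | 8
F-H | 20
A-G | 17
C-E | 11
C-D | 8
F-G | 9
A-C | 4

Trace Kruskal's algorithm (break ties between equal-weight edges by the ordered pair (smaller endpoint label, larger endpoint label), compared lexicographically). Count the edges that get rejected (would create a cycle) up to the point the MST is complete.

2

Sort edges by weight, then run Kruskal:
A-D (3): add — endpoints in different components.
A-F (3): add — endpoints in different components.
A-C (4): add — endpoints in different components.
B-F (8): add — endpoints in different components.
C-D (8): skip — C and D already connected.
F-G (9): add — endpoints in different components.
C-E (11): add — endpoints in different components.
A-G (17): skip — A and G already connected.
F-H (20): add — endpoints in different components.
Edges rejected before the tree was complete: 2.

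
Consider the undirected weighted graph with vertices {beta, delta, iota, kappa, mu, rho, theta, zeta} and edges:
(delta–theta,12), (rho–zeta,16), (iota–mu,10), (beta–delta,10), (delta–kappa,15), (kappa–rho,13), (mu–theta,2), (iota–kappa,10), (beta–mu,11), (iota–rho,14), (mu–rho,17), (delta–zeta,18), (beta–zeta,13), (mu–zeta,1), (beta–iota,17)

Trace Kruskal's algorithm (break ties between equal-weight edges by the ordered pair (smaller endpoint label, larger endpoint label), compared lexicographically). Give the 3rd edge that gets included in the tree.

Kruskal: consider edges lightest-first.
mu–zeta (1): add — endpoints in different components.
mu–theta (2): add — endpoints in different components.
beta–delta (10): add — endpoints in different components.
iota–kappa (10): add — endpoints in different components.
iota–mu (10): add — endpoints in different components.
beta–mu (11): add — endpoints in different components.
delta–theta (12): skip — delta and theta already connected.
beta–zeta (13): skip — zeta and beta already connected.
kappa–rho (13): add — endpoints in different components.
The 3rd edge added is beta–delta.

beta-delta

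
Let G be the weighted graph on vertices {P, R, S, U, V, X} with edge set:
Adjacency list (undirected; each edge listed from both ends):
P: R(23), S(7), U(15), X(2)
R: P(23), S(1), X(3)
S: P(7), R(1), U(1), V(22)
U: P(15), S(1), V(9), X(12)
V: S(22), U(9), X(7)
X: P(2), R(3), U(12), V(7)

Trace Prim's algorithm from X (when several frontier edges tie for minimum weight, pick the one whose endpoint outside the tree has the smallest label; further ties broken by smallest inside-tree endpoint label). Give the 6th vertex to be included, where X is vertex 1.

V

Prim, starting at X.
Step 1: frontier [P—X 2, R—X 3, V—X 7, U—X 12] → take P—X (2); add P.
Step 2: frontier [P—S 7, P—U 15, P—R 23, R—X 3, V—X 7, U—X 12] → take R—X (3); add R.
Step 3: frontier [P—S 7, P—U 15, R—S 1, V—X 7, U—X 12] → take R—S (1); add S.
Step 4: frontier [P—U 15, S—U 1, S—V 22, V—X 7, U—X 12] → take S—U (1); add U.
Step 5: frontier [S—V 22, U—V 9, V—X 7] → take V—X (7); add V.
Vertex order: X, P, R, S, U, V. The 6th vertex is V.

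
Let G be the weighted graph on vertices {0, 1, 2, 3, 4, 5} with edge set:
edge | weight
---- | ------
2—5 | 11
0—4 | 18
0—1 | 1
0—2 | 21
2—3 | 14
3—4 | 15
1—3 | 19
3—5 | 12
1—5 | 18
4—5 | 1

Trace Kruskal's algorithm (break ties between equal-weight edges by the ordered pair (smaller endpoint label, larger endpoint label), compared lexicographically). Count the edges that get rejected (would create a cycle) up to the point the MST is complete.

Sort edges by weight, then run Kruskal:
0—1 (1): add. Components now {0,1} {2} {3} {4} {5}
4—5 (1): add. Components now {0,1} {2} {3} {4,5}
2—5 (11): add. Components now {0,1} {2,4,5} {3}
3—5 (12): add. Components now {0,1} {2,3,4,5}
2—3 (14): skip — 2 and 3 already connected.
3—4 (15): skip — 3 and 4 already connected.
0—4 (18): add. Components now {0,1,2,3,4,5}
Edges rejected before the tree was complete: 2.

2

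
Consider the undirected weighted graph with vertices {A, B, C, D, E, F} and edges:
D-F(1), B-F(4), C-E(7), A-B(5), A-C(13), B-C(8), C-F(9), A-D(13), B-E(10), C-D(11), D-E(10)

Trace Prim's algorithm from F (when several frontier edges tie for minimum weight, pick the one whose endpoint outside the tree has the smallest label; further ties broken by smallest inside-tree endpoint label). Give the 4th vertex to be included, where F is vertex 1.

A

Grow the tree from F using Prim:
Step 1: cheapest edge leaving the tree is D-F (1); add D.
Step 2: cheapest edge leaving the tree is B-F (4); add B.
Step 3: cheapest edge leaving the tree is A-B (5); add A.
Step 4: cheapest edge leaving the tree is B-C (8); add C.
Step 5: cheapest edge leaving the tree is C-E (7); add E.
Vertex order: F, D, B, A, C, E. The 4th vertex is A.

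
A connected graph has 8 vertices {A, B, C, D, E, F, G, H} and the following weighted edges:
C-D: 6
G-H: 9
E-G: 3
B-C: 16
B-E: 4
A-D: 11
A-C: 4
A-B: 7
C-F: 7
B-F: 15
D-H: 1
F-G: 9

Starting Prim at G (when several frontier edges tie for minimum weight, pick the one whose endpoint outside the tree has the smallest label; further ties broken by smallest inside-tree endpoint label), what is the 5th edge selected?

Prim, starting at G.
Step 1: frontier [E-G 3, F-G 9, G-H 9] → take E-G (3); add E.
Step 2: frontier [B-E 4, F-G 9, G-H 9] → take B-E (4); add B.
Step 3: frontier [A-B 7, B-F 15, B-C 16, F-G 9, G-H 9] → take A-B (7); add A.
Step 4: frontier [A-C 4, A-D 11, B-F 15, B-C 16, F-G 9, G-H 9] → take A-C (4); add C.
Step 5: frontier [A-D 11, B-F 15, C-D 6, C-F 7, F-G 9, G-H 9] → take C-D (6); add D.
Step 6: frontier [B-F 15, C-F 7, D-H 1, F-G 9, G-H 9] → take D-H (1); add H.
Step 7: frontier [B-F 15, C-F 7, F-G 9] → take C-F (7); add F.
The 5th edge added is C-D.

C-D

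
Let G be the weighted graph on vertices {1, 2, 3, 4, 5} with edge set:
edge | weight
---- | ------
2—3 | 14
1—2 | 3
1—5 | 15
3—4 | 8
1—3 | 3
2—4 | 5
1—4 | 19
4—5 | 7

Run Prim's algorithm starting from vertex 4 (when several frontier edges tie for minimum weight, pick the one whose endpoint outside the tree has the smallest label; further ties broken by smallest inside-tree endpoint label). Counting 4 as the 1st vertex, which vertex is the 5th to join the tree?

Prim, starting at 4.
Step 1: cheapest edge leaving the tree is 2—4 (5); add 2.
Step 2: cheapest edge leaving the tree is 1—2 (3); add 1.
Step 3: cheapest edge leaving the tree is 1—3 (3); add 3.
Step 4: cheapest edge leaving the tree is 4—5 (7); add 5.
Vertex order: 4, 2, 1, 3, 5. The 5th vertex is 5.

5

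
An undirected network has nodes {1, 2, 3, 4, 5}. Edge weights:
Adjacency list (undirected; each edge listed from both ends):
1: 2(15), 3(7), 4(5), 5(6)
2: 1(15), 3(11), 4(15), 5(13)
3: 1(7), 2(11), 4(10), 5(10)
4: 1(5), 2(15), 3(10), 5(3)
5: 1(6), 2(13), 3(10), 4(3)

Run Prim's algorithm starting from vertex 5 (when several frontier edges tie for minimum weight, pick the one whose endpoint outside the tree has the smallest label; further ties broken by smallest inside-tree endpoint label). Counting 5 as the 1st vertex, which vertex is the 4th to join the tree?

Grow the tree from 5 using Prim:
Step 1: cheapest edge leaving the tree is 4–5 (3); add 4.
Step 2: cheapest edge leaving the tree is 1–4 (5); add 1.
Step 3: cheapest edge leaving the tree is 1–3 (7); add 3.
Step 4: cheapest edge leaving the tree is 2–3 (11); add 2.
Vertex order: 5, 4, 1, 3, 2. The 4th vertex is 3.

3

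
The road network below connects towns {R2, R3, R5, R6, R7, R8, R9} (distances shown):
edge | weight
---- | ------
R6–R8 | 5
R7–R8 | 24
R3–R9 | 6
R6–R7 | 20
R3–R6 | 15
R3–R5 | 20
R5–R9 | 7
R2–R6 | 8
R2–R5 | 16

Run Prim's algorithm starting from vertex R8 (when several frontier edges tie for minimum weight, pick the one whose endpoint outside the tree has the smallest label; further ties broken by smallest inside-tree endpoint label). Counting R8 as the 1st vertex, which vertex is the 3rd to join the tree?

R2

Prim, starting at R8.
Step 1: frontier [R6–R8 5, R7–R8 24] → take R6–R8 (5); add R6.
Step 2: frontier [R2–R6 8, R3–R6 15, R6–R7 20, R7–R8 24] → take R2–R6 (8); add R2.
Step 3: frontier [R2–R5 16, R3–R6 15, R6–R7 20, R7–R8 24] → take R3–R6 (15); add R3.
Step 4: frontier [R2–R5 16, R3–R9 6, R3–R5 20, R6–R7 20, R7–R8 24] → take R3–R9 (6); add R9.
Step 5: frontier [R2–R5 16, R3–R5 20, R6–R7 20, R7–R8 24, R5–R9 7] → take R5–R9 (7); add R5.
Step 6: frontier [R6–R7 20, R7–R8 24] → take R6–R7 (20); add R7.
Vertex order: R8, R6, R2, R3, R9, R5, R7. The 3rd vertex is R2.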